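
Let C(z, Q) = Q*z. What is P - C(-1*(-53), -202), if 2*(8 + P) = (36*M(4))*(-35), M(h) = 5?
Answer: 7548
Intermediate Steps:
P = -3158 (P = -8 + ((36*5)*(-35))/2 = -8 + (180*(-35))/2 = -8 + (1/2)*(-6300) = -8 - 3150 = -3158)
P - C(-1*(-53), -202) = -3158 - (-202)*(-1*(-53)) = -3158 - (-202)*53 = -3158 - 1*(-10706) = -3158 + 10706 = 7548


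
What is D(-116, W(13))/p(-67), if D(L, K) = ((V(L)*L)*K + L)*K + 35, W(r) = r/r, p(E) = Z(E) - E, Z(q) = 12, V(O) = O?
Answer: 13375/79 ≈ 169.30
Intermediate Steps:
p(E) = 12 - E
W(r) = 1
D(L, K) = 35 + K*(L + K*L²) (D(L, K) = ((L*L)*K + L)*K + 35 = (L²*K + L)*K + 35 = (K*L² + L)*K + 35 = (L + K*L²)*K + 35 = K*(L + K*L²) + 35 = 35 + K*(L + K*L²))
D(-116, W(13))/p(-67) = (35 + 1*(-116) + 1²*(-116)²)/(12 - 1*(-67)) = (35 - 116 + 1*13456)/(12 + 67) = (35 - 116 + 13456)/79 = 13375*(1/79) = 13375/79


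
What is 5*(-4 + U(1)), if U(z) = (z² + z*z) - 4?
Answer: -30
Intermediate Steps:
U(z) = -4 + 2*z² (U(z) = (z² + z²) - 4 = 2*z² - 4 = -4 + 2*z²)
5*(-4 + U(1)) = 5*(-4 + (-4 + 2*1²)) = 5*(-4 + (-4 + 2*1)) = 5*(-4 + (-4 + 2)) = 5*(-4 - 2) = 5*(-6) = -30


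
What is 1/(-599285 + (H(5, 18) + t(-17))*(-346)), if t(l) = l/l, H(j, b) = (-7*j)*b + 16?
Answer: -1/387187 ≈ -2.5827e-6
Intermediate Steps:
H(j, b) = 16 - 7*b*j (H(j, b) = -7*b*j + 16 = 16 - 7*b*j)
t(l) = 1
1/(-599285 + (H(5, 18) + t(-17))*(-346)) = 1/(-599285 + ((16 - 7*18*5) + 1)*(-346)) = 1/(-599285 + ((16 - 630) + 1)*(-346)) = 1/(-599285 + (-614 + 1)*(-346)) = 1/(-599285 - 613*(-346)) = 1/(-599285 + 212098) = 1/(-387187) = -1/387187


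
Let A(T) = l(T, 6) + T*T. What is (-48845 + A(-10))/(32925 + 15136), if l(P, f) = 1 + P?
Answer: -48754/48061 ≈ -1.0144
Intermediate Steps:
A(T) = 1 + T + T**2 (A(T) = (1 + T) + T*T = (1 + T) + T**2 = 1 + T + T**2)
(-48845 + A(-10))/(32925 + 15136) = (-48845 + (1 - 10 + (-10)**2))/(32925 + 15136) = (-48845 + (1 - 10 + 100))/48061 = (-48845 + 91)*(1/48061) = -48754*1/48061 = -48754/48061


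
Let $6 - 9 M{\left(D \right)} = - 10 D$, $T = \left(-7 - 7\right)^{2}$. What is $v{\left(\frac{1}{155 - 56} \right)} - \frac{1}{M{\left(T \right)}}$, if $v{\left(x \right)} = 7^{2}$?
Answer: $\frac{96325}{1966} \approx 48.995$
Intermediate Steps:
$T = 196$ ($T = \left(-14\right)^{2} = 196$)
$M{\left(D \right)} = \frac{2}{3} + \frac{10 D}{9}$ ($M{\left(D \right)} = \frac{2}{3} - \frac{\left(-10\right) D}{9} = \frac{2}{3} + \frac{10 D}{9}$)
$v{\left(x \right)} = 49$
$v{\left(\frac{1}{155 - 56} \right)} - \frac{1}{M{\left(T \right)}} = 49 - \frac{1}{\frac{2}{3} + \frac{10}{9} \cdot 196} = 49 - \frac{1}{\frac{2}{3} + \frac{1960}{9}} = 49 - \frac{1}{\frac{1966}{9}} = 49 - \frac{9}{1966} = \frac{96325}{1966}$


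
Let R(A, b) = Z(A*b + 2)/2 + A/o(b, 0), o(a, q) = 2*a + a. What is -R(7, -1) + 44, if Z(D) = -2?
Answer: 142/3 ≈ 47.333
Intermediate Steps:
o(a, q) = 3*a
R(A, b) = -1 + A/(3*b) (R(A, b) = -2/2 + A/((3*b)) = -2*1/2 + A*(1/(3*b)) = -1 + A/(3*b))
-R(7, -1) + 44 = -(-1*(-1) + (1/3)*7)/(-1) + 44 = -(-1)*(1 + 7/3) + 44 = -(-1)*10/3 + 44 = -1*(-10/3) + 44 = 10/3 + 44 = 142/3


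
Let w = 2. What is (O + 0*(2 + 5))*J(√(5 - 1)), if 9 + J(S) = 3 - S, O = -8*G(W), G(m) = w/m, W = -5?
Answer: -128/5 ≈ -25.600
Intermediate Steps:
G(m) = 2/m
O = 16/5 (O = -16/(-5) = -16*(-1)/5 = -8*(-⅖) = 16/5 ≈ 3.2000)
J(S) = -6 - S (J(S) = -9 + (3 - S) = -6 - S)
(O + 0*(2 + 5))*J(√(5 - 1)) = (16/5 + 0*(2 + 5))*(-6 - √(5 - 1)) = (16/5 + 0*7)*(-6 - √4) = (16/5 + 0)*(-6 - 1*2) = 16*(-6 - 2)/5 = (16/5)*(-8) = -128/5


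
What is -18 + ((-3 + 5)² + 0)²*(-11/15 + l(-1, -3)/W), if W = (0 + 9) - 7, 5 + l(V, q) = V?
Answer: -1166/15 ≈ -77.733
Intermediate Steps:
l(V, q) = -5 + V
W = 2 (W = 9 - 7 = 2)
-18 + ((-3 + 5)² + 0)²*(-11/15 + l(-1, -3)/W) = -18 + ((-3 + 5)² + 0)²*(-11/15 + (-5 - 1)/2) = -18 + (2² + 0)²*(-11*1/15 - 6*½) = -18 + (4 + 0)²*(-11/15 - 3) = -18 + 4²*(-56/15) = -18 + 16*(-56/15) = -18 - 896/15 = -1166/15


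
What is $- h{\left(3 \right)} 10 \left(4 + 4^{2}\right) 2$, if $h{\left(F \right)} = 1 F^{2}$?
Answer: $-3600$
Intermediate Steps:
$h{\left(F \right)} = F^{2}$
$- h{\left(3 \right)} 10 \left(4 + 4^{2}\right) 2 = - 3^{2} \cdot 10 \left(4 + 4^{2}\right) 2 = - 9 \cdot 10 \left(4 + 16\right) 2 = - 90 \cdot 20 \cdot 2 = - 90 \cdot 40 = \left(-1\right) 3600 = -3600$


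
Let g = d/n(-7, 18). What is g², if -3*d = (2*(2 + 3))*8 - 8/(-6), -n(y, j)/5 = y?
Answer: 59536/99225 ≈ 0.60001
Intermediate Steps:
n(y, j) = -5*y
d = -244/9 (d = -((2*(2 + 3))*8 - 8/(-6))/3 = -((2*5)*8 - 8*(-⅙))/3 = -(10*8 + 4/3)/3 = -(80 + 4/3)/3 = -⅓*244/3 = -244/9 ≈ -27.111)
g = -244/315 (g = -244/(9*((-5*(-7)))) = -244/9/35 = -244/9*1/35 = -244/315 ≈ -0.77460)
g² = (-244/315)² = 59536/99225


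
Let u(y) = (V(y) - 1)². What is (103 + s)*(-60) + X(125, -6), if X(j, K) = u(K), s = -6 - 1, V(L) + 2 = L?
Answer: -5679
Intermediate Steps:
V(L) = -2 + L
s = -7
u(y) = (-3 + y)² (u(y) = ((-2 + y) - 1)² = (-3 + y)²)
X(j, K) = (-3 + K)²
(103 + s)*(-60) + X(125, -6) = (103 - 7)*(-60) + (-3 - 6)² = 96*(-60) + (-9)² = -5760 + 81 = -5679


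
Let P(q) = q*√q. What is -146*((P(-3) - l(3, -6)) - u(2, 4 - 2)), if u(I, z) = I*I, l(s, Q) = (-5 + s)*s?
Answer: -292 + 438*I*√3 ≈ -292.0 + 758.64*I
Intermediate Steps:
l(s, Q) = s*(-5 + s)
P(q) = q^(3/2)
u(I, z) = I²
-146*((P(-3) - l(3, -6)) - u(2, 4 - 2)) = -146*(((-3)^(3/2) - 3*(-5 + 3)) - 1*2²) = -146*((-3*I*√3 - 3*(-2)) - 1*4) = -146*((-3*I*√3 - 1*(-6)) - 4) = -146*((-3*I*√3 + 6) - 4) = -146*((6 - 3*I*√3) - 4) = -146*(2 - 3*I*√3) = -292 + 438*I*√3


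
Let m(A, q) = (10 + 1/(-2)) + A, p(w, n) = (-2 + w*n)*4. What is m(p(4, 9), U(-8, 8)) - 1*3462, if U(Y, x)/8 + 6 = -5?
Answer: -6633/2 ≈ -3316.5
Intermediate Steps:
p(w, n) = -8 + 4*n*w (p(w, n) = (-2 + n*w)*4 = -8 + 4*n*w)
U(Y, x) = -88 (U(Y, x) = -48 + 8*(-5) = -48 - 40 = -88)
m(A, q) = 19/2 + A (m(A, q) = (10 - ½) + A = 19/2 + A)
m(p(4, 9), U(-8, 8)) - 1*3462 = (19/2 + (-8 + 4*9*4)) - 1*3462 = (19/2 + (-8 + 144)) - 3462 = (19/2 + 136) - 3462 = 291/2 - 3462 = -6633/2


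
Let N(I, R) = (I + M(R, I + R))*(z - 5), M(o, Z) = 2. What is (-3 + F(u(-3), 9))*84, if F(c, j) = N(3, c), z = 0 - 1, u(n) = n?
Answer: -2772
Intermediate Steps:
z = -1
N(I, R) = -12 - 6*I (N(I, R) = (I + 2)*(-1 - 5) = (2 + I)*(-6) = -12 - 6*I)
F(c, j) = -30 (F(c, j) = -12 - 6*3 = -12 - 18 = -30)
(-3 + F(u(-3), 9))*84 = (-3 - 30)*84 = -33*84 = -2772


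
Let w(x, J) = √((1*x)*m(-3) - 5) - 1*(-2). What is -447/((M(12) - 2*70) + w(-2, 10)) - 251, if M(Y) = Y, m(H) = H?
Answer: -30928/125 ≈ -247.42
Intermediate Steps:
w(x, J) = 2 + √(-5 - 3*x) (w(x, J) = √((1*x)*(-3) - 5) - 1*(-2) = √(x*(-3) - 5) + 2 = √(-3*x - 5) + 2 = √(-5 - 3*x) + 2 = 2 + √(-5 - 3*x))
-447/((M(12) - 2*70) + w(-2, 10)) - 251 = -447/((12 - 2*70) + (2 + √(-5 - 3*(-2)))) - 251 = -447/((12 - 1*140) + (2 + √(-5 + 6))) - 251 = -447/((12 - 140) + (2 + √1)) - 251 = -447/(-128 + (2 + 1)) - 251 = -447/(-128 + 3) - 251 = -447/(-125) - 251 = -447*(-1/125) - 251 = 447/125 - 251 = -30928/125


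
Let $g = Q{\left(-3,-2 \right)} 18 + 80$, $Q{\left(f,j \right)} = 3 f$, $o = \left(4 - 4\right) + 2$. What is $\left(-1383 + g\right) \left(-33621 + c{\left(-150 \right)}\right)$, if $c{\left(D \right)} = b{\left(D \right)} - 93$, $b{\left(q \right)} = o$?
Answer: $49388080$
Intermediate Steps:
$o = 2$ ($o = 0 + 2 = 2$)
$b{\left(q \right)} = 2$
$g = -82$ ($g = 3 \left(-3\right) 18 + 80 = \left(-9\right) 18 + 80 = -162 + 80 = -82$)
$c{\left(D \right)} = -91$ ($c{\left(D \right)} = 2 - 93 = -91$)
$\left(-1383 + g\right) \left(-33621 + c{\left(-150 \right)}\right) = \left(-1383 - 82\right) \left(-33621 - 91\right) = \left(-1465\right) \left(-33712\right) = 49388080$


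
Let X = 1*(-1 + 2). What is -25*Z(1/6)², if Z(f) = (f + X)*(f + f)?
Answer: -1225/324 ≈ -3.7809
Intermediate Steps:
X = 1 (X = 1*1 = 1)
Z(f) = 2*f*(1 + f) (Z(f) = (f + 1)*(f + f) = (1 + f)*(2*f) = 2*f*(1 + f))
-25*Z(1/6)² = -25*(1 + 1/6)²/9 = -25*(1 + ⅙)²/9 = -25*(2*(⅙)*(7/6))² = -25*(7/18)² = -25*49/324 = -1225/324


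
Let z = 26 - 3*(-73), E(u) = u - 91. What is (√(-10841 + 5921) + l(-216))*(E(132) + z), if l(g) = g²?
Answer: 13343616 + 572*I*√1230 ≈ 1.3344e+7 + 20061.0*I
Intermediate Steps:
E(u) = -91 + u
z = 245 (z = 26 + 219 = 245)
(√(-10841 + 5921) + l(-216))*(E(132) + z) = (√(-10841 + 5921) + (-216)²)*((-91 + 132) + 245) = (√(-4920) + 46656)*(41 + 245) = (2*I*√1230 + 46656)*286 = (46656 + 2*I*√1230)*286 = 13343616 + 572*I*√1230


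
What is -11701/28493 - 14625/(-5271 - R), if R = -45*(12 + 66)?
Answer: 132034888/16725391 ≈ 7.8943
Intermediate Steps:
R = -3510 (R = -45*78 = -3510)
-11701/28493 - 14625/(-5271 - R) = -11701/28493 - 14625/(-5271 - 1*(-3510)) = -11701*1/28493 - 14625/(-5271 + 3510) = -11701/28493 - 14625/(-1761) = -11701/28493 - 14625*(-1/1761) = -11701/28493 + 4875/587 = 132034888/16725391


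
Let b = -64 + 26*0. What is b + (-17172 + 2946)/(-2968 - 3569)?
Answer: -134714/2179 ≈ -61.824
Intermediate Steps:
b = -64 (b = -64 + 0 = -64)
b + (-17172 + 2946)/(-2968 - 3569) = -64 + (-17172 + 2946)/(-2968 - 3569) = -64 - 14226/(-6537) = -64 - 14226*(-1/6537) = -64 + 4742/2179 = -134714/2179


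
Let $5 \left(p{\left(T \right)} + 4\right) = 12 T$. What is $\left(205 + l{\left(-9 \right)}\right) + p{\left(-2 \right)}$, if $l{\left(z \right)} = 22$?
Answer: $\frac{1091}{5} \approx 218.2$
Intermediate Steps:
$p{\left(T \right)} = -4 + \frac{12 T}{5}$
$\left(205 + l{\left(-9 \right)}\right) + p{\left(-2 \right)} = \left(205 + 22\right) + \left(-4 + \frac{12}{5} \left(-2\right)\right) = 227 - \frac{44}{5} = \frac{1091}{5}$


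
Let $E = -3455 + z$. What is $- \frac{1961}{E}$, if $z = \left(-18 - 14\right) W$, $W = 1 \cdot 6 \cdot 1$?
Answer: $\frac{1961}{3647} \approx 0.5377$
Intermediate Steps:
$W = 6$ ($W = 6 \cdot 1 = 6$)
$z = -192$ ($z = \left(-18 - 14\right) 6 = \left(-32\right) 6 = -192$)
$E = -3647$ ($E = -3455 - 192 = -3647$)
$- \frac{1961}{E} = - \frac{1961}{-3647} = \left(-1961\right) \left(- \frac{1}{3647}\right) = \frac{1961}{3647}$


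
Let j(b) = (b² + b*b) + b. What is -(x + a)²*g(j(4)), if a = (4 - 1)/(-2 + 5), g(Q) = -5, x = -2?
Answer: 5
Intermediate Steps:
j(b) = b + 2*b² (j(b) = (b² + b²) + b = 2*b² + b = b + 2*b²)
a = 1 (a = 3/3 = 3*(⅓) = 1)
-(x + a)²*g(j(4)) = -(-2 + 1)²*(-5) = -(-1)²*(-5) = -(-5) = -1*(-5) = 5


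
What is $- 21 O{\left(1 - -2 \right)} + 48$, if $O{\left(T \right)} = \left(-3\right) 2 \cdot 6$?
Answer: $804$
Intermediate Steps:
$O{\left(T \right)} = -36$ ($O{\left(T \right)} = \left(-6\right) 6 = -36$)
$- 21 O{\left(1 - -2 \right)} + 48 = \left(-21\right) \left(-36\right) + 48 = 756 + 48 = 804$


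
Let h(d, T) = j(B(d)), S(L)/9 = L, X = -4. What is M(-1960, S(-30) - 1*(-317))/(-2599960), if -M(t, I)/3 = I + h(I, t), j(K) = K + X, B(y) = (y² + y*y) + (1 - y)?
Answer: 2649/519992 ≈ 0.0050943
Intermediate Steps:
S(L) = 9*L
B(y) = 1 - y + 2*y² (B(y) = (y² + y²) + (1 - y) = 2*y² + (1 - y) = 1 - y + 2*y²)
j(K) = -4 + K (j(K) = K - 4 = -4 + K)
h(d, T) = -3 - d + 2*d² (h(d, T) = -4 + (1 - d + 2*d²) = -3 - d + 2*d²)
M(t, I) = 9 - 6*I² (M(t, I) = -3*(I + (-3 - I + 2*I²)) = -3*(-3 + 2*I²) = 9 - 6*I²)
M(-1960, S(-30) - 1*(-317))/(-2599960) = (9 - 6*(9*(-30) - 1*(-317))²)/(-2599960) = (9 - 6*(-270 + 317)²)*(-1/2599960) = (9 - 6*47²)*(-1/2599960) = (9 - 6*2209)*(-1/2599960) = (9 - 13254)*(-1/2599960) = -13245*(-1/2599960) = 2649/519992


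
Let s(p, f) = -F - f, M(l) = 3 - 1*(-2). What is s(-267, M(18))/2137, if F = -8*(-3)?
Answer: -29/2137 ≈ -0.013570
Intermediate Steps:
F = 24
M(l) = 5 (M(l) = 3 + 2 = 5)
s(p, f) = -24 - f (s(p, f) = -1*24 - f = -24 - f)
s(-267, M(18))/2137 = (-24 - 1*5)/2137 = (-24 - 5)*(1/2137) = -29*1/2137 = -29/2137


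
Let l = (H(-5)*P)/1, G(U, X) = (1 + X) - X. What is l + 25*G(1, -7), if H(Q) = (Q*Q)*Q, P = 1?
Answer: -100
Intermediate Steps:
H(Q) = Q**3 (H(Q) = Q**2*Q = Q**3)
G(U, X) = 1
l = -125 (l = ((-5)**3*1)/1 = -125*1*1 = -125*1 = -125)
l + 25*G(1, -7) = -125 + 25*1 = -125 + 25 = -100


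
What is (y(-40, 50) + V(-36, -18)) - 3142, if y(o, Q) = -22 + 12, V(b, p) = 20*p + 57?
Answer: -3455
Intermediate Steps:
V(b, p) = 57 + 20*p
y(o, Q) = -10
(y(-40, 50) + V(-36, -18)) - 3142 = (-10 + (57 + 20*(-18))) - 3142 = (-10 + (57 - 360)) - 3142 = (-10 - 303) - 3142 = -313 - 3142 = -3455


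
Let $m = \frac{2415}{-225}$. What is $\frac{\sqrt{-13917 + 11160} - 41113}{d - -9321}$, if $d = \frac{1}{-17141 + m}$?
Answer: $- \frac{10577388188}{2398069581} + \frac{257276 i \sqrt{2757}}{2398069581} \approx -4.4108 + 0.0056332 i$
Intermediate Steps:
$m = - \frac{161}{15}$ ($m = 2415 \left(- \frac{1}{225}\right) = - \frac{161}{15} \approx -10.733$)
$d = - \frac{15}{257276}$ ($d = \frac{1}{-17141 - \frac{161}{15}} = \frac{1}{- \frac{257276}{15}} = - \frac{15}{257276} \approx -5.8303 \cdot 10^{-5}$)
$\frac{\sqrt{-13917 + 11160} - 41113}{d - -9321} = \frac{\sqrt{-13917 + 11160} - 41113}{- \frac{15}{257276} - -9321} = \frac{\sqrt{-2757} - 41113}{- \frac{15}{257276} + 9321} = \frac{i \sqrt{2757} - 41113}{\frac{2398069581}{257276}} = \left(-41113 + i \sqrt{2757}\right) \frac{257276}{2398069581} = - \frac{10577388188}{2398069581} + \frac{257276 i \sqrt{2757}}{2398069581}$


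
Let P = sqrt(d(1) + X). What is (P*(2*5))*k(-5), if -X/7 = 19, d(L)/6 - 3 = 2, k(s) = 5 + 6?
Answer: 110*I*sqrt(103) ≈ 1116.4*I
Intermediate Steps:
k(s) = 11
d(L) = 30 (d(L) = 18 + 6*2 = 18 + 12 = 30)
X = -133 (X = -7*19 = -133)
P = I*sqrt(103) (P = sqrt(30 - 133) = sqrt(-103) = I*sqrt(103) ≈ 10.149*I)
(P*(2*5))*k(-5) = ((I*sqrt(103))*(2*5))*11 = ((I*sqrt(103))*10)*11 = (10*I*sqrt(103))*11 = 110*I*sqrt(103)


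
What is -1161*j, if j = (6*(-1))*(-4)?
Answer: -27864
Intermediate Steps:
j = 24 (j = -6*(-4) = 24)
-1161*j = -1161*24 = -27864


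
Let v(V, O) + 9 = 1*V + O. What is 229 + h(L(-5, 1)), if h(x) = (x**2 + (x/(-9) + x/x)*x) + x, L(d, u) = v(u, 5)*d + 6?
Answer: 663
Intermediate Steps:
v(V, O) = -9 + O + V (v(V, O) = -9 + (1*V + O) = -9 + (V + O) = -9 + (O + V) = -9 + O + V)
L(d, u) = 6 + d*(-4 + u) (L(d, u) = (-9 + 5 + u)*d + 6 = (-4 + u)*d + 6 = d*(-4 + u) + 6 = 6 + d*(-4 + u))
h(x) = x + x**2 + x*(1 - x/9) (h(x) = (x**2 + (x*(-1/9) + 1)*x) + x = (x**2 + (-x/9 + 1)*x) + x = (x**2 + (1 - x/9)*x) + x = (x**2 + x*(1 - x/9)) + x = x + x**2 + x*(1 - x/9))
229 + h(L(-5, 1)) = 229 + 2*(6 - 5*(-4 + 1))*(9 + 4*(6 - 5*(-4 + 1)))/9 = 229 + 2*(6 - 5*(-3))*(9 + 4*(6 - 5*(-3)))/9 = 229 + 2*(6 + 15)*(9 + 4*(6 + 15))/9 = 229 + (2/9)*21*(9 + 4*21) = 229 + (2/9)*21*(9 + 84) = 229 + (2/9)*21*93 = 229 + 434 = 663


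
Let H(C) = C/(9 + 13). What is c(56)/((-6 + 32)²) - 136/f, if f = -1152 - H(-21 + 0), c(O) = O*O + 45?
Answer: 82575055/17118348 ≈ 4.8238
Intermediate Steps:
H(C) = C/22
c(O) = 45 + O² (c(O) = O² + 45 = 45 + O²)
f = -25323/22 (f = -1152 - (-21 + 0)/22 = -1152 - (-21)/22 = -1152 - 1*(-21/22) = -1152 + 21/22 = -25323/22 ≈ -1151.0)
c(56)/((-6 + 32)²) - 136/f = (45 + 56²)/((-6 + 32)²) - 136/(-25323/22) = (45 + 3136)/(26²) - 136*(-22/25323) = 3181/676 + 2992/25323 = 82575055/17118348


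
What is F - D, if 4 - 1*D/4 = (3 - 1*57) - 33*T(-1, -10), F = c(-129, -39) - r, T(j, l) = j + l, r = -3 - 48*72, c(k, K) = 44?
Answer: 4723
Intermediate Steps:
r = -3459 (r = -3 - 3456 = -3459)
F = 3503 (F = 44 - 1*(-3459) = 44 + 3459 = 3503)
D = -1220 (D = 16 - 4*((3 - 1*57) - 33*(-1 - 10)) = 16 - 4*((3 - 57) - 33*(-11)) = 16 - 4*(-54 + 363) = 16 - 4*309 = 16 - 1236 = -1220)
F - D = 3503 - 1*(-1220) = 3503 + 1220 = 4723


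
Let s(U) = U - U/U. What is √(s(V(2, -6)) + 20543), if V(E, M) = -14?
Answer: 4*√1283 ≈ 143.28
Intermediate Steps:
s(U) = -1 + U (s(U) = U - 1*1 = U - 1 = -1 + U)
√(s(V(2, -6)) + 20543) = √((-1 - 14) + 20543) = √(-15 + 20543) = √20528 = 4*√1283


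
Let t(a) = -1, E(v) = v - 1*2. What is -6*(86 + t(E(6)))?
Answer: -510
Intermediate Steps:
E(v) = -2 + v (E(v) = v - 2 = -2 + v)
-6*(86 + t(E(6))) = -6*(86 - 1) = -6*85 = -510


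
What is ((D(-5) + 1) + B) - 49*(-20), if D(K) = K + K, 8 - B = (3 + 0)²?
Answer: 970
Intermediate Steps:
B = -1 (B = 8 - (3 + 0)² = 8 - 1*3² = 8 - 1*9 = 8 - 9 = -1)
D(K) = 2*K
((D(-5) + 1) + B) - 49*(-20) = ((2*(-5) + 1) - 1) - 49*(-20) = ((-10 + 1) - 1) + 980 = (-9 - 1) + 980 = -10 + 980 = 970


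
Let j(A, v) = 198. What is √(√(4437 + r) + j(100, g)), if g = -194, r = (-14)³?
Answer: √(198 + √1693) ≈ 15.464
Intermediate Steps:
r = -2744
√(√(4437 + r) + j(100, g)) = √(√(4437 - 2744) + 198) = √(√1693 + 198) = √(198 + √1693)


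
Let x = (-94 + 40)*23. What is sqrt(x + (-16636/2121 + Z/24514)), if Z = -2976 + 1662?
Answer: I*sqrt(17239627587758919)/3713871 ≈ 35.354*I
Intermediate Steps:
Z = -1314
x = -1242 (x = -54*23 = -1242)
sqrt(x + (-16636/2121 + Z/24514)) = sqrt(-1242 + (-16636/2121 - 1314/24514)) = sqrt(-1242 + (-16636*1/2121 - 1314*1/24514)) = sqrt(-1242 + (-16636/2121 - 657/12257)) = sqrt(-1242 - 29328707/3713871) = sqrt(-4641956489/3713871) = I*sqrt(17239627587758919)/3713871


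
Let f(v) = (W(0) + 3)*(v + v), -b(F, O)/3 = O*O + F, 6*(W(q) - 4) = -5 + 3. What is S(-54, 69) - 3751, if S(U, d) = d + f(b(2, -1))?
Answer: -3802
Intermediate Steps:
W(q) = 11/3 (W(q) = 4 + (-5 + 3)/6 = 4 + (1/6)*(-2) = 4 - 1/3 = 11/3)
b(F, O) = -3*F - 3*O**2 (b(F, O) = -3*(O*O + F) = -3*(O**2 + F) = -3*(F + O**2) = -3*F - 3*O**2)
f(v) = 40*v/3 (f(v) = (11/3 + 3)*(v + v) = 20*(2*v)/3 = 40*v/3)
S(U, d) = -120 + d (S(U, d) = d + 40*(-3*2 - 3*(-1)**2)/3 = d + 40*(-6 - 3*1)/3 = d + 40*(-6 - 3)/3 = d + (40/3)*(-9) = d - 120 = -120 + d)
S(-54, 69) - 3751 = (-120 + 69) - 3751 = -51 - 3751 = -3802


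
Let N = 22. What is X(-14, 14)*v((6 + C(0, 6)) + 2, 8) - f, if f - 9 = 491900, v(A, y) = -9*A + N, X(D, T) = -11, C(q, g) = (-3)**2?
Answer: -490468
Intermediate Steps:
C(q, g) = 9
v(A, y) = 22 - 9*A (v(A, y) = -9*A + 22 = 22 - 9*A)
f = 491909 (f = 9 + 491900 = 491909)
X(-14, 14)*v((6 + C(0, 6)) + 2, 8) - f = -11*(22 - 9*((6 + 9) + 2)) - 1*491909 = -11*(22 - 9*(15 + 2)) - 491909 = -11*(22 - 9*17) - 491909 = -11*(22 - 153) - 491909 = -11*(-131) - 491909 = 1441 - 491909 = -490468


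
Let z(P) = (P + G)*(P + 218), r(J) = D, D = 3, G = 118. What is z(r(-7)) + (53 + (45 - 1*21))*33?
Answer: 29282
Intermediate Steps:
r(J) = 3
z(P) = (118 + P)*(218 + P) (z(P) = (P + 118)*(P + 218) = (118 + P)*(218 + P))
z(r(-7)) + (53 + (45 - 1*21))*33 = (25724 + 3**2 + 336*3) + (53 + (45 - 1*21))*33 = (25724 + 9 + 1008) + (53 + (45 - 21))*33 = 26741 + (53 + 24)*33 = 26741 + 77*33 = 26741 + 2541 = 29282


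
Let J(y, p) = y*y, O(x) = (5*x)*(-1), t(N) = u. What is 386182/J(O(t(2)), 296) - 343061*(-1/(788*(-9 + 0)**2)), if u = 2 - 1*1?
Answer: 24657801221/1595700 ≈ 15453.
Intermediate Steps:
u = 1 (u = 2 - 1 = 1)
t(N) = 1
O(x) = -5*x
J(y, p) = y**2
386182/J(O(t(2)), 296) - 343061*(-1/(788*(-9 + 0)**2)) = 386182/((-5*1)**2) - 343061*(-1/(788*(-9 + 0)**2)) = 386182/((-5)**2) - 343061/((-788*(-9)**2)) = 386182/25 - 343061/((-788*81)) = 386182*(1/25) - 343061/(-63828) = 386182/25 - 343061*(-1/63828) = 386182/25 + 343061/63828 = 24657801221/1595700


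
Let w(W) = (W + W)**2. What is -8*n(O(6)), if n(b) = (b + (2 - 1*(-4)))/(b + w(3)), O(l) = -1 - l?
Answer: 8/29 ≈ 0.27586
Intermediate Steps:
w(W) = 4*W**2 (w(W) = (2*W)**2 = 4*W**2)
n(b) = (6 + b)/(36 + b) (n(b) = (b + (2 - 1*(-4)))/(b + 4*3**2) = (b + (2 + 4))/(b + 4*9) = (b + 6)/(b + 36) = (6 + b)/(36 + b))
-8*n(O(6)) = -8*(6 + (-1 - 1*6))/(36 + (-1 - 1*6)) = -8*(6 + (-1 - 6))/(36 + (-1 - 6)) = -8*(6 - 7)/(36 - 7) = -8*(-1)/29 = -8*(-1/29) = 8/29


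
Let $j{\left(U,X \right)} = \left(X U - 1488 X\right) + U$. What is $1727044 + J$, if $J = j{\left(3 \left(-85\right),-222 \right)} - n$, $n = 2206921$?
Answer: $-93186$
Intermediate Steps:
$j{\left(U,X \right)} = U - 1488 X + U X$ ($j{\left(U,X \right)} = \left(U X - 1488 X\right) + U = \left(- 1488 X + U X\right) + U = U - 1488 X + U X$)
$J = -1820230$ ($J = \left(3 \left(-85\right) - -330336 + 3 \left(-85\right) \left(-222\right)\right) - 2206921 = \left(-255 + 330336 - -56610\right) - 2206921 = \left(-255 + 330336 + 56610\right) - 2206921 = 386691 - 2206921 = -1820230$)
$1727044 + J = 1727044 - 1820230 = -93186$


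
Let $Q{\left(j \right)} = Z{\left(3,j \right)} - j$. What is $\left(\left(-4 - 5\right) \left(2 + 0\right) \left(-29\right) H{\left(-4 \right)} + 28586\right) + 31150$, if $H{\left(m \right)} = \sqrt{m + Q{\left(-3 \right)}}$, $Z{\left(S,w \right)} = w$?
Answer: $59736 + 1044 i \approx 59736.0 + 1044.0 i$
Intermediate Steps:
$Q{\left(j \right)} = 0$ ($Q{\left(j \right)} = j - j = 0$)
$H{\left(m \right)} = \sqrt{m}$ ($H{\left(m \right)} = \sqrt{m + 0} = \sqrt{m}$)
$\left(\left(-4 - 5\right) \left(2 + 0\right) \left(-29\right) H{\left(-4 \right)} + 28586\right) + 31150 = \left(\left(-4 - 5\right) \left(2 + 0\right) \left(-29\right) \sqrt{-4} + 28586\right) + 31150 = \left(\left(-9\right) 2 \left(-29\right) 2 i + 28586\right) + 31150 = \left(\left(-18\right) \left(-29\right) 2 i + 28586\right) + 31150 = \left(522 \cdot 2 i + 28586\right) + 31150 = \left(1044 i + 28586\right) + 31150 = \left(28586 + 1044 i\right) + 31150 = 59736 + 1044 i$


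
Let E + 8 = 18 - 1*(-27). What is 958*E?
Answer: 35446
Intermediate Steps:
E = 37 (E = -8 + (18 - 1*(-27)) = -8 + (18 + 27) = -8 + 45 = 37)
958*E = 958*37 = 35446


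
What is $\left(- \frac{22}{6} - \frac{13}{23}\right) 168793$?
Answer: $- \frac{49287556}{69} \approx -7.1431 \cdot 10^{5}$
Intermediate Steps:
$\left(- \frac{22}{6} - \frac{13}{23}\right) 168793 = \left(\left(-22\right) \frac{1}{6} - \frac{13}{23}\right) 168793 = \left(- \frac{11}{3} - \frac{13}{23}\right) 168793 = \left(- \frac{292}{69}\right) 168793 = - \frac{49287556}{69}$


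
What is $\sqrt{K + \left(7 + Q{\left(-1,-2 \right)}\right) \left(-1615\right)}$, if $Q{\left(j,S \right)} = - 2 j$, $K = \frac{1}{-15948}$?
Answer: $\frac{i \sqrt{102689252183}}{2658} \approx 120.56 i$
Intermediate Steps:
$K = - \frac{1}{15948} \approx -6.2704 \cdot 10^{-5}$
$\sqrt{K + \left(7 + Q{\left(-1,-2 \right)}\right) \left(-1615\right)} = \sqrt{- \frac{1}{15948} + \left(7 - -2\right) \left(-1615\right)} = \sqrt{- \frac{1}{15948} + \left(7 + 2\right) \left(-1615\right)} = \sqrt{- \frac{1}{15948} + 9 \left(-1615\right)} = \sqrt{- \frac{1}{15948} - 14535} = \sqrt{- \frac{231804181}{15948}} = \frac{i \sqrt{102689252183}}{2658}$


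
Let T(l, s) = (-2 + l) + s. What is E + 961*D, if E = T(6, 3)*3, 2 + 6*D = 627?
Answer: 600751/6 ≈ 1.0013e+5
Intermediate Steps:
T(l, s) = -2 + l + s
D = 625/6 (D = -1/3 + (1/6)*627 = -1/3 + 209/2 = 625/6 ≈ 104.17)
E = 21 (E = (-2 + 6 + 3)*3 = 7*3 = 21)
E + 961*D = 21 + 961*(625/6) = 21 + 600625/6 = 600751/6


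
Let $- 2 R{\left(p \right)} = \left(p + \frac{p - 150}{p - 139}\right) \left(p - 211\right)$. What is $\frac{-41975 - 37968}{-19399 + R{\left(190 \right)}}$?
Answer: $\frac{1359031}{295728} \approx 4.5955$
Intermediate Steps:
$R{\left(p \right)} = - \frac{\left(-211 + p\right) \left(p + \frac{-150 + p}{-139 + p}\right)}{2}$ ($R{\left(p \right)} = - \frac{\left(p + \frac{p - 150}{p - 139}\right) \left(p - 211\right)}{2} = - \frac{\left(p + \frac{-150 + p}{-139 + p}\right) \left(-211 + p\right)}{2} = - \frac{\left(-211 + p\right) \left(p + \frac{-150 + p}{-139 + p}\right)}{2}$)
$\frac{-41975 - 37968}{-19399 + R{\left(190 \right)}} = \frac{-41975 - 37968}{-19399 + \frac{-31650 - 190^{3} - 5503920 + 349 \cdot 190^{2}}{2 \left(-139 + 190\right)}} = \frac{-41975 - 37968}{-19399 + \frac{-31650 - 6859000 - 5503920 + 349 \cdot 36100}{2 \cdot 51}} = \frac{-41975 - 37968}{-19399 + \frac{1}{2} \cdot \frac{1}{51} \left(-31650 - 6859000 - 5503920 + 12598900\right)} = - \frac{79943}{-19399 + \frac{1}{2} \cdot \frac{1}{51} \cdot 204330} = - \frac{79943}{-19399 + \frac{34055}{17}} = - \frac{79943}{- \frac{295728}{17}} = \left(-79943\right) \left(- \frac{17}{295728}\right) = \frac{1359031}{295728}$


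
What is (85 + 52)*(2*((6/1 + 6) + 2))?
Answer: 3836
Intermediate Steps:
(85 + 52)*(2*((6/1 + 6) + 2)) = 137*(2*((6*1 + 6) + 2)) = 137*(2*((6 + 6) + 2)) = 137*(2*(12 + 2)) = 137*(2*14) = 137*28 = 3836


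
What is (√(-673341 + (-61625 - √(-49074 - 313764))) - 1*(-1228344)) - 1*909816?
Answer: 318528 + √(-734966 - I*√362838) ≈ 3.1853e+5 - 857.3*I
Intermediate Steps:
(√(-673341 + (-61625 - √(-49074 - 313764))) - 1*(-1228344)) - 1*909816 = (√(-673341 + (-61625 - √(-362838))) + 1228344) - 909816 = (√(-673341 + (-61625 - I*√362838)) + 1228344) - 909816 = (√(-734966 - I*√362838) + 1228344) - 909816 = (1228344 + √(-734966 - I*√362838)) - 909816 = 318528 + √(-734966 - I*√362838)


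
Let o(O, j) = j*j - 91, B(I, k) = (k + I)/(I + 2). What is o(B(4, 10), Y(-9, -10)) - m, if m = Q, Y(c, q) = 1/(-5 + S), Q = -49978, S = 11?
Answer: 1795933/36 ≈ 49887.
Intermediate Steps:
B(I, k) = (I + k)/(2 + I)
Y(c, q) = ⅙ (Y(c, q) = 1/(-5 + 11) = 1/6 = ⅙)
m = -49978
o(O, j) = -91 + j² (o(O, j) = j² - 91 = -91 + j²)
o(B(4, 10), Y(-9, -10)) - m = (-91 + (⅙)²) - 1*(-49978) = (-91 + 1/36) + 49978 = -3275/36 + 49978 = 1795933/36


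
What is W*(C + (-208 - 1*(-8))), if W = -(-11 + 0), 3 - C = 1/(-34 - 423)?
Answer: -990308/457 ≈ -2167.0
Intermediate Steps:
C = 1372/457 (C = 3 - 1/(-34 - 423) = 3 - 1/(-457) = 3 - 1*(-1/457) = 3 + 1/457 = 1372/457 ≈ 3.0022)
W = 11 (W = -1*(-11) = 11)
W*(C + (-208 - 1*(-8))) = 11*(1372/457 + (-208 - 1*(-8))) = 11*(1372/457 + (-208 + 8)) = 11*(1372/457 - 200) = 11*(-90028/457) = -990308/457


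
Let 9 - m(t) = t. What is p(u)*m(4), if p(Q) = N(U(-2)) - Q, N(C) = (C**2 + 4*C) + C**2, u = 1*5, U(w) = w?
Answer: -25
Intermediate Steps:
m(t) = 9 - t
u = 5
N(C) = 2*C**2 + 4*C
p(Q) = -Q (p(Q) = 2*(-2)*(2 - 2) - Q = 2*(-2)*0 - Q = 0 - Q = -Q)
p(u)*m(4) = (-1*5)*(9 - 1*4) = -5*(9 - 4) = -5*5 = -25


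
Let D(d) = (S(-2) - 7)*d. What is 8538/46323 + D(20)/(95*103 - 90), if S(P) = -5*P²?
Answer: 3850766/29940099 ≈ 0.12862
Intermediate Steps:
D(d) = -27*d (D(d) = (-5*(-2)² - 7)*d = (-5*4 - 7)*d = (-20 - 7)*d = -27*d)
8538/46323 + D(20)/(95*103 - 90) = 8538/46323 + (-27*20)/(95*103 - 90) = 8538*(1/46323) - 540/(9785 - 90) = 2846/15441 - 540/9695 = 2846/15441 - 540*1/9695 = 2846/15441 - 108/1939 = 3850766/29940099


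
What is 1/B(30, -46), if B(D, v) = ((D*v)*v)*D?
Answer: 1/1904400 ≈ 5.2510e-7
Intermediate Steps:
B(D, v) = D²*v² (B(D, v) = (D*v²)*D = D²*v²)
1/B(30, -46) = 1/(30²*(-46)²) = 1/(900*2116) = 1/1904400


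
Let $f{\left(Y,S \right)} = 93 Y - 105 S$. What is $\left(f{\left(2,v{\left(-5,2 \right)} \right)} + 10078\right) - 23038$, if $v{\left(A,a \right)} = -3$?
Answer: $-12459$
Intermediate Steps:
$f{\left(Y,S \right)} = - 105 S + 93 Y$
$\left(f{\left(2,v{\left(-5,2 \right)} \right)} + 10078\right) - 23038 = \left(\left(\left(-105\right) \left(-3\right) + 93 \cdot 2\right) + 10078\right) - 23038 = \left(\left(315 + 186\right) + 10078\right) - 23038 = \left(501 + 10078\right) - 23038 = 10579 - 23038 = -12459$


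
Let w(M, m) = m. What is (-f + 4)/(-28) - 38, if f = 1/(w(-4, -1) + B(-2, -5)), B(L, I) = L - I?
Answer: -305/8 ≈ -38.125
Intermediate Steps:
f = ½ (f = 1/(-1 + (-2 - 1*(-5))) = 1/(-1 + (-2 + 5)) = 1/(-1 + 3) = 1/2 = ½ ≈ 0.50000)
(-f + 4)/(-28) - 38 = (-1*½ + 4)/(-28) - 38 = (-½ + 4)*(-1/28) - 38 = (7/2)*(-1/28) - 38 = -⅛ - 38 = -305/8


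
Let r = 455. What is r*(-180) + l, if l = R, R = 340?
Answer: -81560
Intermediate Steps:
l = 340
r*(-180) + l = 455*(-180) + 340 = -81900 + 340 = -81560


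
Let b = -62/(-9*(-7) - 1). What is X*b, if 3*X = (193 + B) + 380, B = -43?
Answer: -530/3 ≈ -176.67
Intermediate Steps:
b = -1 (b = -62/(63 - 1) = -62/62 = -62*1/62 = -1)
X = 530/3 (X = ((193 - 43) + 380)/3 = (150 + 380)/3 = (⅓)*530 = 530/3 ≈ 176.67)
X*b = (530/3)*(-1) = -530/3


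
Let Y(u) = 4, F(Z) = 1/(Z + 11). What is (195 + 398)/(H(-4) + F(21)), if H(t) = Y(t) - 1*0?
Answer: 18976/129 ≈ 147.10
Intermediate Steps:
F(Z) = 1/(11 + Z)
H(t) = 4 (H(t) = 4 - 1*0 = 4 + 0 = 4)
(195 + 398)/(H(-4) + F(21)) = (195 + 398)/(4 + 1/(11 + 21)) = 593/(4 + 1/32) = 593/(129/32) = 593*(32/129) = 18976/129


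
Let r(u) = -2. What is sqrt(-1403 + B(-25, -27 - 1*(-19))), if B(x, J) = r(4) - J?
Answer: I*sqrt(1397) ≈ 37.376*I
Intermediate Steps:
B(x, J) = -2 - J
sqrt(-1403 + B(-25, -27 - 1*(-19))) = sqrt(-1403 + (-2 - (-27 - 1*(-19)))) = sqrt(-1403 + (-2 - (-27 + 19))) = sqrt(-1403 + (-2 - 1*(-8))) = sqrt(-1403 + (-2 + 8)) = sqrt(-1403 + 6) = sqrt(-1397) = I*sqrt(1397)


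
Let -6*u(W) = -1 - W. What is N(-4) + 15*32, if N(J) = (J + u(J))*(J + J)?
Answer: 516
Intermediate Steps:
u(W) = ⅙ + W/6 (u(W) = -(-1 - W)/6 = ⅙ + W/6)
N(J) = 2*J*(⅙ + 7*J/6) (N(J) = (J + (⅙ + J/6))*(J + J) = (⅙ + 7*J/6)*(2*J) = 2*J*(⅙ + 7*J/6))
N(-4) + 15*32 = (⅓)*(-4)*(1 + 7*(-4)) + 15*32 = (⅓)*(-4)*(1 - 28) + 480 = (⅓)*(-4)*(-27) + 480 = 36 + 480 = 516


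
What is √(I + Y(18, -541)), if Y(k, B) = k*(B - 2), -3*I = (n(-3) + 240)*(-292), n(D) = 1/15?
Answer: √3058310/15 ≈ 116.59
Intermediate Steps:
n(D) = 1/15
I = 1051492/45 (I = -(1/15 + 240)*(-292)/3 = -3601*(-292)/45 = -⅓*(-1051492/15) = 1051492/45 ≈ 23367.)
Y(k, B) = k*(-2 + B)
√(I + Y(18, -541)) = √(1051492/45 + 18*(-2 - 541)) = √(1051492/45 + 18*(-543)) = √(1051492/45 - 9774) = √(611662/45) = √3058310/15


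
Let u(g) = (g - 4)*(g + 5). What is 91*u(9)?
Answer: 6370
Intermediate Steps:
u(g) = (-4 + g)*(5 + g)
91*u(9) = 91*(-20 + 9 + 9**2) = 91*(-20 + 9 + 81) = 91*70 = 6370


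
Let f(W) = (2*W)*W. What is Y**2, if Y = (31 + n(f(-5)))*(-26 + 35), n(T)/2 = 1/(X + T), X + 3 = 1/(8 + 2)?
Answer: 1923962769/24649 ≈ 78054.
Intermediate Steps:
f(W) = 2*W**2
X = -29/10 (X = -3 + 1/(8 + 2) = -3 + 1/10 = -29/10 ≈ -2.9000)
n(T) = 2/(-29/10 + T)
Y = 43863/157 (Y = (31 + 20/(-29 + 10*(2*(-5)**2)))*(-26 + 35) = (31 + 20/(-29 + 10*(2*25)))*9 = (31 + 20/(-29 + 10*50))*9 = (31 + 20/(-29 + 500))*9 = (31 + 20/471)*9 = (14621/471)*9 = 43863/157 ≈ 279.38)
Y**2 = (43863/157)**2 = 1923962769/24649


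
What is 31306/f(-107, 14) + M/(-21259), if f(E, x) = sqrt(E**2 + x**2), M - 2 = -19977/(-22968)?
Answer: -21971/162758904 + 31306*sqrt(11645)/11645 ≈ 290.11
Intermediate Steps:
M = 21971/7656 (M = 2 - 19977/(-22968) = 2 - 19977*(-1/22968) = 2 + 6659/7656 = 21971/7656 ≈ 2.8698)
31306/f(-107, 14) + M/(-21259) = 31306/(sqrt((-107)**2 + 14**2)) + (21971/7656)/(-21259) = 31306/(sqrt(11449 + 196)) + (21971/7656)*(-1/21259) = 31306/(sqrt(11645)) - 21971/162758904 = 31306*(sqrt(11645)/11645) - 21971/162758904 = 31306*sqrt(11645)/11645 - 21971/162758904 = -21971/162758904 + 31306*sqrt(11645)/11645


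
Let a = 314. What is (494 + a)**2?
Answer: 652864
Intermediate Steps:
(494 + a)**2 = (494 + 314)**2 = 808**2 = 652864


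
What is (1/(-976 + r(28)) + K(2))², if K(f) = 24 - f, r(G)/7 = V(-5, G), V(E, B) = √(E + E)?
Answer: (6613068*√10 + 460766681*I)/(2*(6832*√10 + 476043*I)) ≈ 483.96 - 0.0010219*I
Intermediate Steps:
V(E, B) = √2*√E (V(E, B) = √(2*E) = √2*√E)
r(G) = 7*I*√10 (r(G) = 7*(√2*√(-5)) = 7*(√2*(I*√5)) = 7*(I*√10) = 7*I*√10)
(1/(-976 + r(28)) + K(2))² = (1/(-976 + 7*I*√10) + (24 - 1*2))² = (1/(-976 + 7*I*√10) + (24 - 2))² = (1/(-976 + 7*I*√10) + 22)² = (22 + 1/(-976 + 7*I*√10))²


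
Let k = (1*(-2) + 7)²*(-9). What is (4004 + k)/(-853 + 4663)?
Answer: 3779/3810 ≈ 0.99186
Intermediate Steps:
k = -225 (k = (-2 + 7)²*(-9) = 5²*(-9) = 25*(-9) = -225)
(4004 + k)/(-853 + 4663) = (4004 - 225)/(-853 + 4663) = 3779/3810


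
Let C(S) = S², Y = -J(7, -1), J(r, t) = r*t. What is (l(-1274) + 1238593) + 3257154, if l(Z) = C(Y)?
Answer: 4495796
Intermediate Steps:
Y = 7 (Y = -7*(-1) = -1*(-7) = 7)
l(Z) = 49 (l(Z) = 7² = 49)
(l(-1274) + 1238593) + 3257154 = (49 + 1238593) + 3257154 = 1238642 + 3257154 = 4495796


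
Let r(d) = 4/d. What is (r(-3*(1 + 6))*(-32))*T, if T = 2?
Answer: 256/21 ≈ 12.190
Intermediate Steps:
(r(-3*(1 + 6))*(-32))*T = ((4/((-3*(1 + 6))))*(-32))*2 = ((4/((-3*7)))*(-32))*2 = ((4/(-21))*(-32))*2 = ((4*(-1/21))*(-32))*2 = -4/21*(-32)*2 = (128/21)*2 = 256/21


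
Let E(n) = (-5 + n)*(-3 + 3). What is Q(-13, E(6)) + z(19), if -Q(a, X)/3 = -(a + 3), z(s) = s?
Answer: -11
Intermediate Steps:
E(n) = 0 (E(n) = (-5 + n)*0 = 0)
Q(a, X) = 9 + 3*a (Q(a, X) = -(-3)*(a + 3) = -(-3)*(3 + a) = -3*(-3 - a) = 9 + 3*a)
Q(-13, E(6)) + z(19) = (9 + 3*(-13)) + 19 = (9 - 39) + 19 = -30 + 19 = -11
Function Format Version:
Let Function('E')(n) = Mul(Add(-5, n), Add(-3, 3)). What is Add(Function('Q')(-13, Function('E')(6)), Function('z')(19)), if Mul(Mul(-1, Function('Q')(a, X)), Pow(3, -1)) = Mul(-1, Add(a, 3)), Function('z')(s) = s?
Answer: -11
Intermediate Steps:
Function('E')(n) = 0 (Function('E')(n) = Mul(Add(-5, n), 0) = 0)
Function('Q')(a, X) = Add(9, Mul(3, a)) (Function('Q')(a, X) = Mul(-3, Mul(-1, Add(a, 3))) = Mul(-3, Mul(-1, Add(3, a))) = Mul(-3, Add(-3, Mul(-1, a))) = Add(9, Mul(3, a)))
Add(Function('Q')(-13, Function('E')(6)), Function('z')(19)) = Add(Add(9, Mul(3, -13)), 19) = Add(Add(9, -39), 19) = Add(-30, 19) = -11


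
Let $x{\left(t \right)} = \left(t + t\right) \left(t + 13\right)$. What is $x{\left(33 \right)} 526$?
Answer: $1596936$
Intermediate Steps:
$x{\left(t \right)} = 2 t \left(13 + t\right)$
$x{\left(33 \right)} 526 = 2 \cdot 33 \left(13 + 33\right) 526 = 2 \cdot 33 \cdot 46 \cdot 526 = 3036 \cdot 526 = 1596936$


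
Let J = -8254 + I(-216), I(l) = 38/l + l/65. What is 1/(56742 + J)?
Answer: 7020/340361197 ≈ 2.0625e-5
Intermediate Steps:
I(l) = 38/l + l/65 (I(l) = 38/l + l*(1/65) = 38/l + l/65)
J = -57967643/7020 (J = -8254 + (38/(-216) + (1/65)*(-216)) = -8254 + (38*(-1/216) - 216/65) = -8254 + (-19/108 - 216/65) = -8254 - 24563/7020 = -57967643/7020 ≈ -8257.5)
1/(56742 + J) = 1/(56742 - 57967643/7020) = 1/(340361197/7020) = 7020/340361197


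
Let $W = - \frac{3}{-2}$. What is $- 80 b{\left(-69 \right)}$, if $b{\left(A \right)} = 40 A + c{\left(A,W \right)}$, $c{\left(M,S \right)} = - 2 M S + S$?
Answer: $204120$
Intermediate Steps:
$W = \frac{3}{2}$ ($W = \left(-3\right) \left(- \frac{1}{2}\right) = \frac{3}{2} \approx 1.5$)
$c{\left(M,S \right)} = S - 2 M S$ ($c{\left(M,S \right)} = - 2 M S + S = S - 2 M S$)
$b{\left(A \right)} = \frac{3}{2} + 37 A$ ($b{\left(A \right)} = 40 A + \frac{3 \left(1 - 2 A\right)}{2} = 40 A - \left(- \frac{3}{2} + 3 A\right) = \frac{3}{2} + 37 A$)
$- 80 b{\left(-69 \right)} = - 80 \left(\frac{3}{2} + 37 \left(-69\right)\right) = - 80 \left(\frac{3}{2} - 2553\right) = \left(-80\right) \left(- \frac{5103}{2}\right) = 204120$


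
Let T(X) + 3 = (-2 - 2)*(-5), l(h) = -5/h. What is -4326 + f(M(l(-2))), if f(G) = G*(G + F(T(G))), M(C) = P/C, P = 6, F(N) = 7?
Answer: -107586/25 ≈ -4303.4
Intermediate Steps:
T(X) = 17 (T(X) = -3 + (-2 - 2)*(-5) = -3 - 4*(-5) = -3 + 20 = 17)
M(C) = 6/C
f(G) = G*(7 + G) (f(G) = G*(G + 7) = G*(7 + G))
-4326 + f(M(l(-2))) = -4326 + (6/((-5/(-2))))*(7 + 6/((-5/(-2)))) = -4326 + (6/((-5*(-1/2))))*(7 + 6/((-5*(-1/2)))) = -4326 + (6/(5/2))*(7 + 6/(5/2)) = -4326 + (6*(2/5))*(7 + 6*(2/5)) = -4326 + 12*(7 + 12/5)/5 = -4326 + (12/5)*(47/5) = -4326 + 564/25 = -107586/25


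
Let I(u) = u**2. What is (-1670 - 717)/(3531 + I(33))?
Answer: -31/60 ≈ -0.51667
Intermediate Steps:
(-1670 - 717)/(3531 + I(33)) = (-1670 - 717)/(3531 + 33**2) = -2387/(3531 + 1089) = -2387/4620 = -2387*1/4620 = -31/60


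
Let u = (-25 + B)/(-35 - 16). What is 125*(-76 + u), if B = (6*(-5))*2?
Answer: -27875/3 ≈ -9291.7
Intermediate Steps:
B = -60 (B = -30*2 = -60)
u = 5/3 (u = (-25 - 60)/(-35 - 16) = -85/(-51) = -85*(-1/51) = 5/3 ≈ 1.6667)
125*(-76 + u) = 125*(-76 + 5/3) = 125*(-223/3) = -27875/3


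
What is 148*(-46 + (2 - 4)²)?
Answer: -6216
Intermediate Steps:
148*(-46 + (2 - 4)²) = 148*(-46 + (-2)²) = 148*(-46 + 4) = 148*(-42) = -6216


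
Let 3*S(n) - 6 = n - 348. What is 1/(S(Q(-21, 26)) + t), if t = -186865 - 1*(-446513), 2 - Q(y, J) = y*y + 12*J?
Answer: 3/777851 ≈ 3.8568e-6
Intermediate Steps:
Q(y, J) = 2 - y² - 12*J (Q(y, J) = 2 - (y*y + 12*J) = 2 - (y² + 12*J) = 2 + (-y² - 12*J) = 2 - y² - 12*J)
S(n) = -114 + n/3 (S(n) = 2 + (n - 348)/3 = 2 + (-348 + n)/3 = 2 + (-116 + n/3) = -114 + n/3)
t = 259648 (t = -186865 + 446513 = 259648)
1/(S(Q(-21, 26)) + t) = 1/((-114 + (2 - 1*(-21)² - 12*26)/3) + 259648) = 1/((-114 + (2 - 1*441 - 312)/3) + 259648) = 1/((-114 + (2 - 441 - 312)/3) + 259648) = 1/((-114 + (⅓)*(-751)) + 259648) = 1/((-114 - 751/3) + 259648) = 1/(-1093/3 + 259648) = 1/(777851/3) = 3/777851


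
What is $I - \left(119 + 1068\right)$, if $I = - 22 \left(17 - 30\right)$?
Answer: $-901$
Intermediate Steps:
$I = 286$ ($I = \left(-22\right) \left(-13\right) = 286$)
$I - \left(119 + 1068\right) = 286 - \left(119 + 1068\right) = 286 - 1187 = -901$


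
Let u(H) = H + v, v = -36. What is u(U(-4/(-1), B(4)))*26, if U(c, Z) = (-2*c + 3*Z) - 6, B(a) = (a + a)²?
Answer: 3692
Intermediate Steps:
B(a) = 4*a² (B(a) = (2*a)² = 4*a²)
U(c, Z) = -6 - 2*c + 3*Z
u(H) = -36 + H (u(H) = H - 36 = -36 + H)
u(U(-4/(-1), B(4)))*26 = (-36 + (-6 - (-8)/(-1) + 3*(4*4²)))*26 = (-36 + (-6 - (-8)*(-1) + 3*(4*16)))*26 = (-36 + (-6 - 2*4 + 3*64))*26 = (-36 + (-6 - 8 + 192))*26 = (-36 + 178)*26 = 142*26 = 3692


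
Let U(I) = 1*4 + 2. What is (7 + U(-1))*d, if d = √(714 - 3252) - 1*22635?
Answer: -294255 + 39*I*√282 ≈ -2.9426e+5 + 654.92*I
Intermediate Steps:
U(I) = 6 (U(I) = 4 + 2 = 6)
d = -22635 + 3*I*√282 (d = √(-2538) - 22635 = 3*I*√282 - 22635 = -22635 + 3*I*√282 ≈ -22635.0 + 50.379*I)
(7 + U(-1))*d = (7 + 6)*(-22635 + 3*I*√282) = 13*(-22635 + 3*I*√282) = -294255 + 39*I*√282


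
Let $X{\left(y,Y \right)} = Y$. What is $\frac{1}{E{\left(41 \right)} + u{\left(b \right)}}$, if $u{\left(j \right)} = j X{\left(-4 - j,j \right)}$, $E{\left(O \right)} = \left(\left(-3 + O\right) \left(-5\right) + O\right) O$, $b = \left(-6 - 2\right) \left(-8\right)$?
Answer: $- \frac{1}{2013} \approx -0.00049677$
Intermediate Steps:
$b = 64$ ($b = \left(-8\right) \left(-8\right) = 64$)
$E{\left(O \right)} = O \left(15 - 4 O\right)$ ($E{\left(O \right)} = \left(\left(15 - 5 O\right) + O\right) O = \left(15 - 4 O\right) O = O \left(15 - 4 O\right)$)
$u{\left(j \right)} = j^{2}$ ($u{\left(j \right)} = j j = j^{2}$)
$\frac{1}{E{\left(41 \right)} + u{\left(b \right)}} = \frac{1}{41 \left(15 - 164\right) + 64^{2}} = \frac{1}{41 \left(15 - 164\right) + 4096} = \frac{1}{41 \left(-149\right) + 4096} = \frac{1}{-6109 + 4096} = \frac{1}{-2013} = - \frac{1}{2013}$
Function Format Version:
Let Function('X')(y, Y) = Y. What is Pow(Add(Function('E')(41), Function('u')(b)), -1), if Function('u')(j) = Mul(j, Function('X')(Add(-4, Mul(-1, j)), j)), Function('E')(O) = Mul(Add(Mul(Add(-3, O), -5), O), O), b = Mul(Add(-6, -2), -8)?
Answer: Rational(-1, 2013) ≈ -0.00049677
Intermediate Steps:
b = 64 (b = Mul(-8, -8) = 64)
Function('E')(O) = Mul(O, Add(15, Mul(-4, O))) (Function('E')(O) = Mul(Add(Add(15, Mul(-5, O)), O), O) = Mul(Add(15, Mul(-4, O)), O) = Mul(O, Add(15, Mul(-4, O))))
Function('u')(j) = Pow(j, 2) (Function('u')(j) = Mul(j, j) = Pow(j, 2))
Pow(Add(Function('E')(41), Function('u')(b)), -1) = Pow(Add(Mul(41, Add(15, Mul(-4, 41))), Pow(64, 2)), -1) = Pow(Add(Mul(41, Add(15, -164)), 4096), -1) = Pow(Add(Mul(41, -149), 4096), -1) = Pow(Add(-6109, 4096), -1) = Pow(-2013, -1) = Rational(-1, 2013)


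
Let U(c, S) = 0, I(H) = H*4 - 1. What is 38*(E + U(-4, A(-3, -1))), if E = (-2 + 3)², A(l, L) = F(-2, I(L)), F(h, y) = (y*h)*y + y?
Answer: 38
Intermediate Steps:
I(H) = -1 + 4*H (I(H) = 4*H - 1 = -1 + 4*H)
F(h, y) = y + h*y² (F(h, y) = (h*y)*y + y = h*y² + y = y + h*y²)
A(l, L) = (-1 + 4*L)*(3 - 8*L) (A(l, L) = (-1 + 4*L)*(1 - 2*(-1 + 4*L)) = (-1 + 4*L)*(1 + (2 - 8*L)) = (-1 + 4*L)*(3 - 8*L))
E = 1 (E = 1² = 1)
38*(E + U(-4, A(-3, -1))) = 38*(1 + 0) = 38*1 = 38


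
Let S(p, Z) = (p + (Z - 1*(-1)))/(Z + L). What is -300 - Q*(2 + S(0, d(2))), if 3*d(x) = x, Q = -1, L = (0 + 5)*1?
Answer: -5061/17 ≈ -297.71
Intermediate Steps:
L = 5 (L = 5*1 = 5)
d(x) = x/3
S(p, Z) = (1 + Z + p)/(5 + Z) (S(p, Z) = (p + (Z - 1*(-1)))/(Z + 5) = (p + (Z + 1))/(5 + Z) = (p + (1 + Z))/(5 + Z) = (1 + Z + p)/(5 + Z))
-300 - Q*(2 + S(0, d(2))) = -300 - (-1)*(2 + (1 + (⅓)*2 + 0)/(5 + (⅓)*2)) = -300 - (-1)*(2 + (1 + ⅔ + 0)/(5 + ⅔)) = -300 - (-1)*(2 + (5/3)/(17/3)) = -300 - (-1)*(2 + (3/17)*(5/3)) = -300 - (-1)*(2 + 5/17) = -300 - (-1)*39/17 = -300 - 1*(-39/17) = -300 + 39/17 = -5061/17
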